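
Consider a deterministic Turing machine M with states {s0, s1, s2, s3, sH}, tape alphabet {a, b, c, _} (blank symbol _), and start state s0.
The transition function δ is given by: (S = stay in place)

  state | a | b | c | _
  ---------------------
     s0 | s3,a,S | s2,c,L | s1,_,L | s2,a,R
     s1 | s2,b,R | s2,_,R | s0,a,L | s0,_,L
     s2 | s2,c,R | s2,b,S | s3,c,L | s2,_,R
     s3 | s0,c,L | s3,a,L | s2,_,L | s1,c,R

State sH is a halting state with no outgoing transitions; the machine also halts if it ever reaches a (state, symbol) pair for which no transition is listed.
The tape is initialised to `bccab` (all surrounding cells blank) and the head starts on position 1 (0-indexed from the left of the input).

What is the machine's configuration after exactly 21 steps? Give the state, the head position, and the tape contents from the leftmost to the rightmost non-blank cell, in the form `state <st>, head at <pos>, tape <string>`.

state s2, head at 4, tape a__ccb

state=s0 head=1 tape=_b[c]cab   (s0,c)→(s1,_,L)
state=s1 head=0 tape=_[b]_cab   (s1,b)→(s2,_,R)
state=s2 head=1 tape=__[_]cab   (s2,_)→(s2,_,R)
state=s2 head=2 tape=___[c]ab   (s2,c)→(s3,c,L)
state=s3 head=1 tape=__[_]cab   (s3,_)→(s1,c,R)
state=s1 head=2 tape=__c[c]ab   (s1,c)→(s0,a,L)
state=s0 head=1 tape=__[c]aab   (s0,c)→(s1,_,L)
state=s1 head=0 tape=_[_]_aab   (s1,_)→(s0,_,L)
state=s0 head=-1 tape=[_]__aab   (s0,_)→(s2,a,R)
state=s2 head=0 tape=a[_]_aab   (s2,_)→(s2,_,R)
state=s2 head=1 tape=a_[_]aab   (s2,_)→(s2,_,R)
state=s2 head=2 tape=a__[a]ab   (s2,a)→(s2,c,R)
state=s2 head=3 tape=a__c[a]b   (s2,a)→(s2,c,R)
state=s2 head=4 tape=a__cc[b]   (s2,b)→(s2,b,S)
state=s2 head=4 tape=a__cc[b]   (s2,b)→(s2,b,S)
state=s2 head=4 tape=a__cc[b]   (s2,b)→(s2,b,S)
state=s2 head=4 tape=a__cc[b]   (s2,b)→(s2,b,S)
state=s2 head=4 tape=a__cc[b]   (s2,b)→(s2,b,S)
state=s2 head=4 tape=a__cc[b]   (s2,b)→(s2,b,S)
state=s2 head=4 tape=a__cc[b]   (s2,b)→(s2,b,S)
state=s2 head=4 tape=a__cc[b]   (s2,b)→(s2,b,S)
state=s2 head=4 tape=a__cc[b]
After 21 steps: state s2, head at 4, tape a__ccb.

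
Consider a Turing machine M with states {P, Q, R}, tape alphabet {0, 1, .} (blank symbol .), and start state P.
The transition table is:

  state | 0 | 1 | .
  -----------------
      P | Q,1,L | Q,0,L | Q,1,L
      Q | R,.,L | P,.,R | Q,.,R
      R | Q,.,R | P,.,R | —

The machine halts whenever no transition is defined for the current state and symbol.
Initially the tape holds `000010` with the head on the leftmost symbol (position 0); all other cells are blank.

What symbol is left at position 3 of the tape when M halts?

.

state=P head=0 tape=.[0]00010   (P,0)→(Q,1,L)
state=Q head=-1 tape=[.]100010   (Q,.)→(Q,.,R)
state=Q head=0 tape=.[1]00010   (Q,1)→(P,.,R)
state=P head=1 tape=..[0]0010   (P,0)→(Q,1,L)
state=Q head=0 tape=.[.]10010   (Q,.)→(Q,.,R)
state=Q head=1 tape=..[1]0010   (Q,1)→(P,.,R)
state=P head=2 tape=...[0]010   (P,0)→(Q,1,L)
state=Q head=1 tape=..[.]1010   (Q,.)→(Q,.,R)
state=Q head=2 tape=...[1]010   (Q,1)→(P,.,R)
state=P head=3 tape=....[0]10   (P,0)→(Q,1,L)
state=Q head=2 tape=...[.]110   (Q,.)→(Q,.,R)
state=Q head=3 tape=....[1]10   (Q,1)→(P,.,R)
state=P head=4 tape=.....[1]0   (P,1)→(Q,0,L)
state=Q head=3 tape=....[.]00   (Q,.)→(Q,.,R)
state=Q head=4 tape=.....[0]0   (Q,0)→(R,.,L)
state=R head=3 tape=....[.].0
Cell 3 holds . when M halts.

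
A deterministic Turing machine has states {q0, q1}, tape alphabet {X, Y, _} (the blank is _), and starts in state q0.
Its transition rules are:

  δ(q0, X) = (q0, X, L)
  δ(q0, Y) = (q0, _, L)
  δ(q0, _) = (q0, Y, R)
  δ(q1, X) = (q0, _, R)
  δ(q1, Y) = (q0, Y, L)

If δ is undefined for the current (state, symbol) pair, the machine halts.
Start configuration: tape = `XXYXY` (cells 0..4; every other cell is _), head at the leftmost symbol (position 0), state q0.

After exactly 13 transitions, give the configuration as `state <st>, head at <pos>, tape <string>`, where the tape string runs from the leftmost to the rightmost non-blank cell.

state=q0 head=0 tape=___[X]XYXY   (q0,X)→(q0,X,L)
state=q0 head=-1 tape=__[_]XXYXY   (q0,_)→(q0,Y,R)
state=q0 head=0 tape=__Y[X]XYXY   (q0,X)→(q0,X,L)
state=q0 head=-1 tape=__[Y]XXYXY   (q0,Y)→(q0,_,L)
state=q0 head=-2 tape=_[_]_XXYXY   (q0,_)→(q0,Y,R)
state=q0 head=-1 tape=_Y[_]XXYXY   (q0,_)→(q0,Y,R)
state=q0 head=0 tape=_YY[X]XYXY   (q0,X)→(q0,X,L)
state=q0 head=-1 tape=_Y[Y]XXYXY   (q0,Y)→(q0,_,L)
state=q0 head=-2 tape=_[Y]_XXYXY   (q0,Y)→(q0,_,L)
state=q0 head=-3 tape=[_]__XXYXY   (q0,_)→(q0,Y,R)
state=q0 head=-2 tape=Y[_]_XXYXY   (q0,_)→(q0,Y,R)
state=q0 head=-1 tape=YY[_]XXYXY   (q0,_)→(q0,Y,R)
state=q0 head=0 tape=YYY[X]XYXY   (q0,X)→(q0,X,L)
state=q0 head=-1 tape=YY[Y]XXYXY
After 13 steps: state q0, head at -1, tape YYYXXYXY.

state q0, head at -1, tape YYYXXYXY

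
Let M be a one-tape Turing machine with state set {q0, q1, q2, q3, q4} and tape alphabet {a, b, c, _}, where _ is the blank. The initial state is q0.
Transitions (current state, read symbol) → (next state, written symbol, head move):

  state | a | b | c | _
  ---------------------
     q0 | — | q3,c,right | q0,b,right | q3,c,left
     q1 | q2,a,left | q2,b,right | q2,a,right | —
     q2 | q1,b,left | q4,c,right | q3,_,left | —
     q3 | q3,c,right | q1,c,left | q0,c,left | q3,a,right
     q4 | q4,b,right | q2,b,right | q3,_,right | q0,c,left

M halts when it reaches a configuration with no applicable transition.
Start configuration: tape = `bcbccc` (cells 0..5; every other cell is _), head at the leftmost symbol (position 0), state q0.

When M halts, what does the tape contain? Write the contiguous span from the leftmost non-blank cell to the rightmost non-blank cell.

c_____c

state=q0 head=0 tape=_[b]cbccc_   (q0,b)→(q3,c,right)
state=q3 head=1 tape=_c[c]bccc_   (q3,c)→(q0,c,left)
state=q0 head=0 tape=_[c]cbccc_   (q0,c)→(q0,b,right)
state=q0 head=1 tape=_b[c]bccc_   (q0,c)→(q0,b,right)
state=q0 head=2 tape=_bb[b]ccc_   (q0,b)→(q3,c,right)
state=q3 head=3 tape=_bbc[c]cc_   (q3,c)→(q0,c,left)
state=q0 head=2 tape=_bb[c]ccc_   (q0,c)→(q0,b,right)
state=q0 head=3 tape=_bbb[c]cc_   (q0,c)→(q0,b,right)
state=q0 head=4 tape=_bbbb[c]c_   (q0,c)→(q0,b,right)
state=q0 head=5 tape=_bbbbb[c]_   (q0,c)→(q0,b,right)
state=q0 head=6 tape=_bbbbbb[_]   (q0,_)→(q3,c,left)
state=q3 head=5 tape=_bbbbb[b]c   (q3,b)→(q1,c,left)
state=q1 head=4 tape=_bbbb[b]cc   (q1,b)→(q2,b,right)
state=q2 head=5 tape=_bbbbb[c]c   (q2,c)→(q3,_,left)
state=q3 head=4 tape=_bbbb[b]_c   (q3,b)→(q1,c,left)
state=q1 head=3 tape=_bbb[b]c_c   (q1,b)→(q2,b,right)
state=q2 head=4 tape=_bbbb[c]_c   (q2,c)→(q3,_,left)
state=q3 head=3 tape=_bbb[b]__c   (q3,b)→(q1,c,left)
state=q1 head=2 tape=_bb[b]c__c   (q1,b)→(q2,b,right)
state=q2 head=3 tape=_bbb[c]__c   (q2,c)→(q3,_,left)
state=q3 head=2 tape=_bb[b]___c   (q3,b)→(q1,c,left)
state=q1 head=1 tape=_b[b]c___c   (q1,b)→(q2,b,right)
state=q2 head=2 tape=_bb[c]___c   (q2,c)→(q3,_,left)
state=q3 head=1 tape=_b[b]____c   (q3,b)→(q1,c,left)
state=q1 head=0 tape=_[b]c____c   (q1,b)→(q2,b,right)
state=q2 head=1 tape=_b[c]____c   (q2,c)→(q3,_,left)
state=q3 head=0 tape=_[b]_____c   (q3,b)→(q1,c,left)
state=q1 head=-1 tape=[_]c_____c
The non-blank tape span at halt is c_____c.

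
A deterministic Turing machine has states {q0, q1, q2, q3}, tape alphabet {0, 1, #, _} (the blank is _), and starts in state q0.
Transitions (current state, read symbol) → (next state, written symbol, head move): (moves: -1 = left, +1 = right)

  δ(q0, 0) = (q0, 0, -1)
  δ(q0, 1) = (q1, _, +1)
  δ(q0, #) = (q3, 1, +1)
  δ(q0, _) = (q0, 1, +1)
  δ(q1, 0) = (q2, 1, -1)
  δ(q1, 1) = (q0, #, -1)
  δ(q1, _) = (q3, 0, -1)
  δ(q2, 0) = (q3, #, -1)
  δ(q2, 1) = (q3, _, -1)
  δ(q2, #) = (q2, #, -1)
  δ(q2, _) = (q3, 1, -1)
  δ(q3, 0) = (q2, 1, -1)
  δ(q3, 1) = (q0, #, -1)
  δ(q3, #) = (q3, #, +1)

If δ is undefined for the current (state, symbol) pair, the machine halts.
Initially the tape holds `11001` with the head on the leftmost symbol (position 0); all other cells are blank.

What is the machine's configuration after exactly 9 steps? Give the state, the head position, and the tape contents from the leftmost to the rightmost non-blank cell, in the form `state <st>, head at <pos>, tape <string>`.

q0 | _[1]1001   read 1 → write _, move +1, go to q1
q1 | __[1]001   read 1 → write #, move -1, go to q0
q0 | _[_]#001   read _ → write 1, move +1, go to q0
q0 | _1[#]001   read # → write 1, move +1, go to q3
q3 | _11[0]01   read 0 → write 1, move -1, go to q2
q2 | _1[1]101   read 1 → write _, move -1, go to q3
q3 | _[1]_101   read 1 → write #, move -1, go to q0
q0 | [_]#_101   read _ → write 1, move +1, go to q0
q0 | 1[#]_101   read # → write 1, move +1, go to q3
q3 | 11[_]101
After 9 steps: state q3, head at 1, tape 11_101.

state q3, head at 1, tape 11_101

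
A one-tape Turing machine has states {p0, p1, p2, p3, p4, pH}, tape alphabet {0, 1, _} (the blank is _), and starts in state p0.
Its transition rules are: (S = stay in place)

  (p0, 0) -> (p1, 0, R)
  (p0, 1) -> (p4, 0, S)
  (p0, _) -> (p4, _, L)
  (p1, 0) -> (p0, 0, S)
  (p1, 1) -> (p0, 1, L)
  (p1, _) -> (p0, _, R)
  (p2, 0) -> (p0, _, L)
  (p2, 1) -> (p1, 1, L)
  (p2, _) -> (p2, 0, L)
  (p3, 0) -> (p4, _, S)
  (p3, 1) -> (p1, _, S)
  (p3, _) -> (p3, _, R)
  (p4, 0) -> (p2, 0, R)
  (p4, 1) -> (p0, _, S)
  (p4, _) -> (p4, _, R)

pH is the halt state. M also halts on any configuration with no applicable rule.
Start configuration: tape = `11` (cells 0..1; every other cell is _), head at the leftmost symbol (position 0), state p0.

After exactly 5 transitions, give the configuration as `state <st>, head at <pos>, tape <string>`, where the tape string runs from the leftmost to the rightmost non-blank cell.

state p1, head at 1, tape 01

state=p0 head=0 tape=[1]1   (p0,1)→(p4,0,S)
state=p4 head=0 tape=[0]1   (p4,0)→(p2,0,R)
state=p2 head=1 tape=0[1]   (p2,1)→(p1,1,L)
state=p1 head=0 tape=[0]1   (p1,0)→(p0,0,S)
state=p0 head=0 tape=[0]1   (p0,0)→(p1,0,R)
state=p1 head=1 tape=0[1]
After 5 steps: state p1, head at 1, tape 01.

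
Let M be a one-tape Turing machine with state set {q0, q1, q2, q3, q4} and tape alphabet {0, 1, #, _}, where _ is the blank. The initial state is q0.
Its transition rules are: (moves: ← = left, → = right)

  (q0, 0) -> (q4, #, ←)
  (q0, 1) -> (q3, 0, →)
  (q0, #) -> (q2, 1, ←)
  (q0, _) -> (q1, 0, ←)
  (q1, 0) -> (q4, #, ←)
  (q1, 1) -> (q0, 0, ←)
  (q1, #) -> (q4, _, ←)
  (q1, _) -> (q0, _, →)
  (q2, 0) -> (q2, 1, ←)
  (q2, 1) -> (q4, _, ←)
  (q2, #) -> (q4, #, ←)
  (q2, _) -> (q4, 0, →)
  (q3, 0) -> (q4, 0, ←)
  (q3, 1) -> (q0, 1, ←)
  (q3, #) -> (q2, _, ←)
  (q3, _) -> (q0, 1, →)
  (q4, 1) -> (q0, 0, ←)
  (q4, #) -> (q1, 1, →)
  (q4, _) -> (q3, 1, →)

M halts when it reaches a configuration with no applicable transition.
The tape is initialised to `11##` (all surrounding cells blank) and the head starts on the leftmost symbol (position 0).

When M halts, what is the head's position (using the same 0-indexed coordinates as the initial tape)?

q0 | __[1]1##   read 1 → write 0, move →, go to q3
q3 | __0[1]##   read 1 → write 1, move ←, go to q0
q0 | __[0]1##   read 0 → write #, move ←, go to q4
q4 | _[_]#1##   read _ → write 1, move →, go to q3
q3 | _1[#]1##   read # → write _, move ←, go to q2
q2 | _[1]_1##   read 1 → write _, move ←, go to q4
q4 | [_]__1##   read _ → write 1, move →, go to q3
q3 | 1[_]_1##   read _ → write 1, move →, go to q0
q0 | 11[_]1##   read _ → write 0, move ←, go to q1
q1 | 1[1]01##   read 1 → write 0, move ←, go to q0
q0 | [1]001##   read 1 → write 0, move →, go to q3
q3 | 0[0]01##   read 0 → write 0, move ←, go to q4
q4 | [0]001##
At halt the head is at cell -2.

-2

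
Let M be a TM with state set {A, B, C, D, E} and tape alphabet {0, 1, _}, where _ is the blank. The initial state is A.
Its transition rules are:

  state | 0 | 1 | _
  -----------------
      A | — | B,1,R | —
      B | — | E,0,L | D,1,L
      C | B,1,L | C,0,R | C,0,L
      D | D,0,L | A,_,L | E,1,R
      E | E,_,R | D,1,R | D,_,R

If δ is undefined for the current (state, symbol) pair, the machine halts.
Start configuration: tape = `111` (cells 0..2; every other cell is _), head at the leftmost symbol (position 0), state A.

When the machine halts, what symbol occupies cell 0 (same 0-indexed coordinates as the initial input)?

state=A head=0 tape=_[1]11   (A,1)→(B,1,R)
state=B head=1 tape=_1[1]1   (B,1)→(E,0,L)
state=E head=0 tape=_[1]01   (E,1)→(D,1,R)
state=D head=1 tape=_1[0]1   (D,0)→(D,0,L)
state=D head=0 tape=_[1]01   (D,1)→(A,_,L)
state=A head=-1 tape=[_]_01
Cell 0 holds _ when M halts.

_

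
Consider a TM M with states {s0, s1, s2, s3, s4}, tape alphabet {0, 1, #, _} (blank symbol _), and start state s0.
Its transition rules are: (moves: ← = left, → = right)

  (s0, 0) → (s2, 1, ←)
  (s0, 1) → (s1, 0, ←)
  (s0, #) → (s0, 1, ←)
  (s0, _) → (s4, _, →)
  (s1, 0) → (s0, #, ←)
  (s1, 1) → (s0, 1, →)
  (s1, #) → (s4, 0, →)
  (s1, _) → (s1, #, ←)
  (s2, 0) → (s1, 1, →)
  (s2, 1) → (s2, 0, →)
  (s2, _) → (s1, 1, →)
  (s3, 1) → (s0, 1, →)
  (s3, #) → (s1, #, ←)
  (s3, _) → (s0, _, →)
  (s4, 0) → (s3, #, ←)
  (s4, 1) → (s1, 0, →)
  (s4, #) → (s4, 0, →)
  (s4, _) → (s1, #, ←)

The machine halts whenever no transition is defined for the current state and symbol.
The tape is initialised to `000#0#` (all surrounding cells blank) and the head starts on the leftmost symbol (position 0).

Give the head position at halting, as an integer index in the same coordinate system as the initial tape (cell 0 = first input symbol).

s0 | _[0]00#0#   read 0 → write 1, move ←, go to s2
s2 | [_]100#0#   read _ → write 1, move →, go to s1
s1 | 1[1]00#0#   read 1 → write 1, move →, go to s0
s0 | 11[0]0#0#   read 0 → write 1, move ←, go to s2
s2 | 1[1]10#0#   read 1 → write 0, move →, go to s2
s2 | 10[1]0#0#   read 1 → write 0, move →, go to s2
s2 | 100[0]#0#   read 0 → write 1, move →, go to s1
s1 | 1001[#]0#   read # → write 0, move →, go to s4
s4 | 10010[0]#   read 0 → write #, move ←, go to s3
s3 | 1001[0]##
At halt the head is at cell 3.

3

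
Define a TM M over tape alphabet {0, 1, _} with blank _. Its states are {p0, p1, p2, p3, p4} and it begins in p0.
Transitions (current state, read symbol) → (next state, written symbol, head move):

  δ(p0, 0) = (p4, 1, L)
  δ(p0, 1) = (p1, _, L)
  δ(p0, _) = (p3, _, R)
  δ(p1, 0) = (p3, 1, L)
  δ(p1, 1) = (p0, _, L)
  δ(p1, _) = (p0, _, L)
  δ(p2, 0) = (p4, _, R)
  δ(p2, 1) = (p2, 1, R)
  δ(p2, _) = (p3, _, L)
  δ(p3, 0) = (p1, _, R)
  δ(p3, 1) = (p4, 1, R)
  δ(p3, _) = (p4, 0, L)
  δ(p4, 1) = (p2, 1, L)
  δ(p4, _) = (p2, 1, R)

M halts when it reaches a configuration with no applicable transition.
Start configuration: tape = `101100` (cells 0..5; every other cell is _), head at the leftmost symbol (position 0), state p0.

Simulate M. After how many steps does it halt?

15

state=p0 head=0 tape=__[1]01100   (p0,1)→(p1,_,L)
state=p1 head=-1 tape=_[_]_01100   (p1,_)→(p0,_,L)
state=p0 head=-2 tape=[_]__01100   (p0,_)→(p3,_,R)
state=p3 head=-1 tape=_[_]_01100   (p3,_)→(p4,0,L)
state=p4 head=-2 tape=[_]0_01100   (p4,_)→(p2,1,R)
state=p2 head=-1 tape=1[0]_01100   (p2,0)→(p4,_,R)
state=p4 head=0 tape=1_[_]01100   (p4,_)→(p2,1,R)
state=p2 head=1 tape=1_1[0]1100   (p2,0)→(p4,_,R)
state=p4 head=2 tape=1_1_[1]100   (p4,1)→(p2,1,L)
state=p2 head=1 tape=1_1[_]1100   (p2,_)→(p3,_,L)
state=p3 head=0 tape=1_[1]_1100   (p3,1)→(p4,1,R)
state=p4 head=1 tape=1_1[_]1100   (p4,_)→(p2,1,R)
state=p2 head=2 tape=1_11[1]100   (p2,1)→(p2,1,R)
state=p2 head=3 tape=1_111[1]00   (p2,1)→(p2,1,R)
state=p2 head=4 tape=1_1111[0]0   (p2,0)→(p4,_,R)
state=p4 head=5 tape=1_1111_[0]
M halts after 15 transitions.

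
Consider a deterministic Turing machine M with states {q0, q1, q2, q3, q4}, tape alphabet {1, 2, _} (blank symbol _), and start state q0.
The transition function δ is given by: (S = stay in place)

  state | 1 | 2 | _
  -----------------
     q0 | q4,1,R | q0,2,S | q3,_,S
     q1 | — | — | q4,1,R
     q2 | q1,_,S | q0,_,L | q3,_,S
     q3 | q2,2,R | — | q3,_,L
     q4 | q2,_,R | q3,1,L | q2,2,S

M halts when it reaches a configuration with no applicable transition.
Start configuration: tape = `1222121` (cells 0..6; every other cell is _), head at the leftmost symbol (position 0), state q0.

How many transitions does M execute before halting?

q0 | [1]222121   read 1 → write 1, move R, go to q4
q4 | 1[2]22121   read 2 → write 1, move L, go to q3
q3 | [1]122121   read 1 → write 2, move R, go to q2
q2 | 2[1]22121   read 1 → write _, move S, go to q1
q1 | 2[_]22121   read _ → write 1, move R, go to q4
q4 | 21[2]2121   read 2 → write 1, move L, go to q3
q3 | 2[1]12121   read 1 → write 2, move R, go to q2
q2 | 22[1]2121   read 1 → write _, move S, go to q1
q1 | 22[_]2121   read _ → write 1, move R, go to q4
q4 | 221[2]121   read 2 → write 1, move L, go to q3
q3 | 22[1]1121   read 1 → write 2, move R, go to q2
q2 | 222[1]121   read 1 → write _, move S, go to q1
q1 | 222[_]121   read _ → write 1, move R, go to q4
q4 | 2221[1]21   read 1 → write _, move R, go to q2
q2 | 2221_[2]1   read 2 → write _, move L, go to q0
q0 | 2221[_]_1   read _ → write _, move S, go to q3
q3 | 2221[_]_1   read _ → write _, move L, go to q3
q3 | 222[1]__1   read 1 → write 2, move R, go to q2
q2 | 2222[_]_1   read _ → write _, move S, go to q3
q3 | 2222[_]_1   read _ → write _, move L, go to q3
q3 | 222[2]__1
M halts after 20 transitions.

20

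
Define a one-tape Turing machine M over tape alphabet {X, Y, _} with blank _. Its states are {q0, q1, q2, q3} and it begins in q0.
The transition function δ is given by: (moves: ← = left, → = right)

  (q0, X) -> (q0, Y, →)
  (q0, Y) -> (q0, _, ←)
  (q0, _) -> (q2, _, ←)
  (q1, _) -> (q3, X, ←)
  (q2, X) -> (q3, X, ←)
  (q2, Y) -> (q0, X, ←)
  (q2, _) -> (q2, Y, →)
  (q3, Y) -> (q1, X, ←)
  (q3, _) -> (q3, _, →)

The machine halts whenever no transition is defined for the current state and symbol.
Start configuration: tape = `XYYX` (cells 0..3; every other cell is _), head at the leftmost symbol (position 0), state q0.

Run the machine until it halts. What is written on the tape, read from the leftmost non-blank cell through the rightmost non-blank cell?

YYYYYXXX

state=q0 head=0 tape=____[X]YYX   (q0,X)→(q0,Y,→)
state=q0 head=1 tape=____Y[Y]YX   (q0,Y)→(q0,_,←)
state=q0 head=0 tape=____[Y]_YX   (q0,Y)→(q0,_,←)
state=q0 head=-1 tape=___[_]__YX   (q0,_)→(q2,_,←)
state=q2 head=-2 tape=__[_]___YX   (q2,_)→(q2,Y,→)
state=q2 head=-1 tape=__Y[_]__YX   (q2,_)→(q2,Y,→)
state=q2 head=0 tape=__YY[_]_YX   (q2,_)→(q2,Y,→)
state=q2 head=1 tape=__YYY[_]YX   (q2,_)→(q2,Y,→)
state=q2 head=2 tape=__YYYY[Y]X   (q2,Y)→(q0,X,←)
state=q0 head=1 tape=__YYY[Y]XX   (q0,Y)→(q0,_,←)
state=q0 head=0 tape=__YY[Y]_XX   (q0,Y)→(q0,_,←)
state=q0 head=-1 tape=__Y[Y]__XX   (q0,Y)→(q0,_,←)
state=q0 head=-2 tape=__[Y]___XX   (q0,Y)→(q0,_,←)
state=q0 head=-3 tape=_[_]____XX   (q0,_)→(q2,_,←)
state=q2 head=-4 tape=[_]_____XX   (q2,_)→(q2,Y,→)
state=q2 head=-3 tape=Y[_]____XX   (q2,_)→(q2,Y,→)
state=q2 head=-2 tape=YY[_]___XX   (q2,_)→(q2,Y,→)
state=q2 head=-1 tape=YYY[_]__XX   (q2,_)→(q2,Y,→)
state=q2 head=0 tape=YYYY[_]_XX   (q2,_)→(q2,Y,→)
state=q2 head=1 tape=YYYYY[_]XX   (q2,_)→(q2,Y,→)
state=q2 head=2 tape=YYYYYY[X]X   (q2,X)→(q3,X,←)
state=q3 head=1 tape=YYYYY[Y]XX   (q3,Y)→(q1,X,←)
state=q1 head=0 tape=YYYY[Y]XXX
The non-blank tape span at halt is YYYYYXXX.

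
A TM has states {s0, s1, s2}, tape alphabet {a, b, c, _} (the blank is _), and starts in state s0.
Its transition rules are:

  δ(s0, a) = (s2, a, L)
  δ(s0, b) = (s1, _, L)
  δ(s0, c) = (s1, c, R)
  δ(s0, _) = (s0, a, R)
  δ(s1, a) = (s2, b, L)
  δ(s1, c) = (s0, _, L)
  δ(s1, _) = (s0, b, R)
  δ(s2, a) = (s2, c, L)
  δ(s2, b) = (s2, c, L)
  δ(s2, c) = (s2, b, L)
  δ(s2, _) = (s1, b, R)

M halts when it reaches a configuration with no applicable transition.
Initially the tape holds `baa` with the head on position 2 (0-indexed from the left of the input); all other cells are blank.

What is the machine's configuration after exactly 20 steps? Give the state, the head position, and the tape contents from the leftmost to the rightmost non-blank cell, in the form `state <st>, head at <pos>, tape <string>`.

s0 | ____ba[a]   read a → write a, move L, go to s2
s2 | ____b[a]a   read a → write c, move L, go to s2
s2 | ____[b]ca   read b → write c, move L, go to s2
s2 | ___[_]cca   read _ → write b, move R, go to s1
s1 | ___b[c]ca   read c → write _, move L, go to s0
s0 | ___[b]_ca   read b → write _, move L, go to s1
s1 | __[_]__ca   read _ → write b, move R, go to s0
s0 | __b[_]_ca   read _ → write a, move R, go to s0
s0 | __ba[_]ca   read _ → write a, move R, go to s0
s0 | __baa[c]a   read c → write c, move R, go to s1
s1 | __baac[a]   read a → write b, move L, go to s2
s2 | __baa[c]b   read c → write b, move L, go to s2
s2 | __ba[a]bb   read a → write c, move L, go to s2
s2 | __b[a]cbb   read a → write c, move L, go to s2
s2 | __[b]ccbb   read b → write c, move L, go to s2
s2 | _[_]cccbb   read _ → write b, move R, go to s1
s1 | _b[c]ccbb   read c → write _, move L, go to s0
s0 | _[b]_ccbb   read b → write _, move L, go to s1
s1 | [_]__ccbb   read _ → write b, move R, go to s0
s0 | b[_]_ccbb   read _ → write a, move R, go to s0
s0 | ba[_]ccbb
After 20 steps: state s0, head at -2, tape ba_ccbb.

state s0, head at -2, tape ba_ccbb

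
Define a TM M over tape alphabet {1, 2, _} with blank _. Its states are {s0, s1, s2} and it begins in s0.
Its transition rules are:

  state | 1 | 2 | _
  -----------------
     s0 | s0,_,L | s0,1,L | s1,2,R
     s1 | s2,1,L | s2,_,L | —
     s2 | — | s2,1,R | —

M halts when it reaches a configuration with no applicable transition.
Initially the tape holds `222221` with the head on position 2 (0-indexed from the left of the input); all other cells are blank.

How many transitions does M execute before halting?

s0 | _22[2]221   read 2 → write 1, move L, go to s0
s0 | _2[2]1221   read 2 → write 1, move L, go to s0
s0 | _[2]11221   read 2 → write 1, move L, go to s0
s0 | [_]111221   read _ → write 2, move R, go to s1
s1 | 2[1]11221   read 1 → write 1, move L, go to s2
s2 | [2]111221   read 2 → write 1, move R, go to s2
s2 | 1[1]11221
M halts after 6 transitions.

6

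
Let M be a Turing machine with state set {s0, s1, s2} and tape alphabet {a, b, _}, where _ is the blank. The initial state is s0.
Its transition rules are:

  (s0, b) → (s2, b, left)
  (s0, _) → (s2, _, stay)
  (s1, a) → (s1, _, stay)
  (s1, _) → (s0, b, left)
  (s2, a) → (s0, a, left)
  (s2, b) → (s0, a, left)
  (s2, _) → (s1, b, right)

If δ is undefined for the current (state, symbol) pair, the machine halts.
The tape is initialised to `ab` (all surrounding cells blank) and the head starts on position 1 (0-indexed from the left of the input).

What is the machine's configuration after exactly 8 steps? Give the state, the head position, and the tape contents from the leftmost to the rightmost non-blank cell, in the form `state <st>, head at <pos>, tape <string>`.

state=s0 head=1 tape=__a[b]   (s0,b)→(s2,b,left)
state=s2 head=0 tape=__[a]b   (s2,a)→(s0,a,left)
state=s0 head=-1 tape=_[_]ab   (s0,_)→(s2,_,stay)
state=s2 head=-1 tape=_[_]ab   (s2,_)→(s1,b,right)
state=s1 head=0 tape=_b[a]b   (s1,a)→(s1,_,stay)
state=s1 head=0 tape=_b[_]b   (s1,_)→(s0,b,left)
state=s0 head=-1 tape=_[b]bb   (s0,b)→(s2,b,left)
state=s2 head=-2 tape=[_]bbb   (s2,_)→(s1,b,right)
state=s1 head=-1 tape=b[b]bb
After 8 steps: state s1, head at -1, tape bbbb.

state s1, head at -1, tape bbbb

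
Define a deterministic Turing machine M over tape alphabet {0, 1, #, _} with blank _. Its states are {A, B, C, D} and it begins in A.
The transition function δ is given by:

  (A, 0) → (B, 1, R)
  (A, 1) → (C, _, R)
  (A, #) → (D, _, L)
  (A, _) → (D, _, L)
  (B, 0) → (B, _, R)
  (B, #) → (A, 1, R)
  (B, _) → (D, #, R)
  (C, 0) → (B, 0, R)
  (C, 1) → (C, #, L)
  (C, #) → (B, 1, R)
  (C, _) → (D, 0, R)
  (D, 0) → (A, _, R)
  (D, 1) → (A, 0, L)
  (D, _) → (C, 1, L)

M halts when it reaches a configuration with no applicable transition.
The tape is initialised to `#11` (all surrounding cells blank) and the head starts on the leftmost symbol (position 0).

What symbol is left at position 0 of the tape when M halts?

A | ___[#]11   read # → write _, move L, go to D
D | __[_]_11   read _ → write 1, move L, go to C
C | _[_]1_11   read _ → write 0, move R, go to D
D | _0[1]_11   read 1 → write 0, move L, go to A
A | _[0]0_11   read 0 → write 1, move R, go to B
B | _1[0]_11   read 0 → write _, move R, go to B
B | _1_[_]11   read _ → write #, move R, go to D
D | _1_#[1]1   read 1 → write 0, move L, go to A
A | _1_[#]01   read # → write _, move L, go to D
D | _1[_]_01   read _ → write 1, move L, go to C
C | _[1]1_01   read 1 → write #, move L, go to C
C | [_]#1_01   read _ → write 0, move R, go to D
D | 0[#]1_01
Cell 0 holds _ when M halts.

_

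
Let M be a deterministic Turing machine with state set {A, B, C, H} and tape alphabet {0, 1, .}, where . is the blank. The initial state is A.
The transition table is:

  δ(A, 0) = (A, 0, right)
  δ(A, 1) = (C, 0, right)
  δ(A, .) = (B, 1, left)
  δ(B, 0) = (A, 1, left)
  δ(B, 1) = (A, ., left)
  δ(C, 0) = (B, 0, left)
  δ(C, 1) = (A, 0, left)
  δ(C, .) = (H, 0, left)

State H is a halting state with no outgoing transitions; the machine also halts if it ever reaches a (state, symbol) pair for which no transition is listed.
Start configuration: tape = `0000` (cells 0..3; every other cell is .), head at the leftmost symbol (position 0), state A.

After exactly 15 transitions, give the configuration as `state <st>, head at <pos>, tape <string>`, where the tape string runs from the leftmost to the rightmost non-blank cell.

A | [0]000..   read 0 → write 0, move right, go to A
A | 0[0]00..   read 0 → write 0, move right, go to A
A | 00[0]0..   read 0 → write 0, move right, go to A
A | 000[0]..   read 0 → write 0, move right, go to A
A | 0000[.].   read . → write 1, move left, go to B
B | 000[0]1.   read 0 → write 1, move left, go to A
A | 00[0]11.   read 0 → write 0, move right, go to A
A | 000[1]1.   read 1 → write 0, move right, go to C
C | 0000[1].   read 1 → write 0, move left, go to A
A | 000[0]0.   read 0 → write 0, move right, go to A
A | 0000[0].   read 0 → write 0, move right, go to A
A | 00000[.]   read . → write 1, move left, go to B
B | 0000[0]1   read 0 → write 1, move left, go to A
A | 000[0]11   read 0 → write 0, move right, go to A
A | 0000[1]1   read 1 → write 0, move right, go to C
C | 00000[1]
After 15 steps: state C, head at 5, tape 000001.

state C, head at 5, tape 000001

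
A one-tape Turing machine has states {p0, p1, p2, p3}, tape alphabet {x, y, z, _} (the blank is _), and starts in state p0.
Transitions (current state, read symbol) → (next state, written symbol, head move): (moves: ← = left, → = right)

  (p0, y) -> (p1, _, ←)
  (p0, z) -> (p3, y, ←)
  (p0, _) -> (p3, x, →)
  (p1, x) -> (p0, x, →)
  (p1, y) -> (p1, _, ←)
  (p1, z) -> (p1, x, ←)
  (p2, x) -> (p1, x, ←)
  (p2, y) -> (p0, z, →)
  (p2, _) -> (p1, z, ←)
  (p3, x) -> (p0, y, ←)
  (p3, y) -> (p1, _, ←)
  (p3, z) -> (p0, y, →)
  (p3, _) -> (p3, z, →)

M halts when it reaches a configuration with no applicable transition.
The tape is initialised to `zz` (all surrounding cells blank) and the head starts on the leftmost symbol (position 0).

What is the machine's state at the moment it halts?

p1

p0 | __[z]z   read z → write y, move ←, go to p3
p3 | _[_]yz   read _ → write z, move →, go to p3
p3 | _z[y]z   read y → write _, move ←, go to p1
p1 | _[z]_z   read z → write x, move ←, go to p1
p1 | [_]x_z
No transition is defined for (p1, _); M halts in state p1.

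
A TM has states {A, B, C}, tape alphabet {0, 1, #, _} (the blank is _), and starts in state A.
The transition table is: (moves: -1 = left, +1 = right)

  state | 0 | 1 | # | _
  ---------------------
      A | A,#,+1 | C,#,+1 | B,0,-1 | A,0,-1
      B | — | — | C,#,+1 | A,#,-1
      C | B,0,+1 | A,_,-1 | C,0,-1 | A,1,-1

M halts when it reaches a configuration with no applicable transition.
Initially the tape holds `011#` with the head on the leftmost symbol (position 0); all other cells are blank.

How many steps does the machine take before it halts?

14

A | [0]11#_   read 0 → write #, move +1, go to A
A | #[1]1#_   read 1 → write #, move +1, go to C
C | ##[1]#_   read 1 → write _, move -1, go to A
A | #[#]_#_   read # → write 0, move -1, go to B
B | [#]0_#_   read # → write #, move +1, go to C
C | #[0]_#_   read 0 → write 0, move +1, go to B
B | #0[_]#_   read _ → write #, move -1, go to A
A | #[0]##_   read 0 → write #, move +1, go to A
A | ##[#]#_   read # → write 0, move -1, go to B
B | #[#]0#_   read # → write #, move +1, go to C
C | ##[0]#_   read 0 → write 0, move +1, go to B
B | ##0[#]_   read # → write #, move +1, go to C
C | ##0#[_]   read _ → write 1, move -1, go to A
A | ##0[#]1   read # → write 0, move -1, go to B
B | ##[0]01
M halts after 14 transitions.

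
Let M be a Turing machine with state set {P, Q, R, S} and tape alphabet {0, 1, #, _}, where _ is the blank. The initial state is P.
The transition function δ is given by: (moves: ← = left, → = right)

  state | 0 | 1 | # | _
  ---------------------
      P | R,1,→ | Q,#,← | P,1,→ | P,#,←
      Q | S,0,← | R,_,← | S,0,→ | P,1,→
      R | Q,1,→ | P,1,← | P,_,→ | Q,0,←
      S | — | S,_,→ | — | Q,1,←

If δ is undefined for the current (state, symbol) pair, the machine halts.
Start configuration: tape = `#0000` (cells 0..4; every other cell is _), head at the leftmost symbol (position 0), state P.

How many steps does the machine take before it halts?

5

state=P head=0 tape=[#]0000   (P,#)→(P,1,→)
state=P head=1 tape=1[0]000   (P,0)→(R,1,→)
state=R head=2 tape=11[0]00   (R,0)→(Q,1,→)
state=Q head=3 tape=111[0]0   (Q,0)→(S,0,←)
state=S head=2 tape=11[1]00   (S,1)→(S,_,→)
state=S head=3 tape=11_[0]0
M halts after 5 transitions.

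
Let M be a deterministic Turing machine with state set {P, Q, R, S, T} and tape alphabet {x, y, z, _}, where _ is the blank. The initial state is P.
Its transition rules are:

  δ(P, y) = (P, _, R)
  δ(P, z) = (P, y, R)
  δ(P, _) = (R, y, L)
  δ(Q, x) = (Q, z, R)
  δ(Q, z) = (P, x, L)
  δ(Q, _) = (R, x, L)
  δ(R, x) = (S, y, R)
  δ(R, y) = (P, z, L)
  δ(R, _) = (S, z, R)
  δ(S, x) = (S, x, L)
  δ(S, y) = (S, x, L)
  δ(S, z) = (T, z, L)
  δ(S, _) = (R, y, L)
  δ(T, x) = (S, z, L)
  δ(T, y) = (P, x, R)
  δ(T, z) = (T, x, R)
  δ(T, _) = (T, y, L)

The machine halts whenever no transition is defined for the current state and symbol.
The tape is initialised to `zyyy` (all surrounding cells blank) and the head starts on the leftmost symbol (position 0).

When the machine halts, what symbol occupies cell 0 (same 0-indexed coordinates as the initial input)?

x

P | [z]yyy_   read z → write y, move R, go to P
P | y[y]yy_   read y → write _, move R, go to P
P | y_[y]y_   read y → write _, move R, go to P
P | y__[y]_   read y → write _, move R, go to P
P | y___[_]   read _ → write y, move L, go to R
R | y__[_]y   read _ → write z, move R, go to S
S | y__z[y]   read y → write x, move L, go to S
S | y__[z]x   read z → write z, move L, go to T
T | y_[_]zx   read _ → write y, move L, go to T
T | y[_]yzx   read _ → write y, move L, go to T
T | [y]yyzx   read y → write x, move R, go to P
P | x[y]yzx   read y → write _, move R, go to P
P | x_[y]zx   read y → write _, move R, go to P
P | x__[z]x   read z → write y, move R, go to P
P | x__y[x]
Cell 0 holds x when M halts.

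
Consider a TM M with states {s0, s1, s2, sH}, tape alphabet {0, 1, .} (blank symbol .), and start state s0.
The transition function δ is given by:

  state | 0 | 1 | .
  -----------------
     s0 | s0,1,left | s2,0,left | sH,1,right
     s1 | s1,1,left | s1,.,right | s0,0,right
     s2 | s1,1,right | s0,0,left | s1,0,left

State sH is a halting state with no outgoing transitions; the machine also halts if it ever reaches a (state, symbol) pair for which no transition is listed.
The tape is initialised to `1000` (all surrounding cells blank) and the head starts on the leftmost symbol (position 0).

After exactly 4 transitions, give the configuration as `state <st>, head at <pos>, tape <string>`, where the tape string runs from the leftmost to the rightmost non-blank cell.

state=s0 head=0 tape=..[1]000   (s0,1)→(s2,0,left)
state=s2 head=-1 tape=.[.]0000   (s2,.)→(s1,0,left)
state=s1 head=-2 tape=[.]00000   (s1,.)→(s0,0,right)
state=s0 head=-1 tape=0[0]0000   (s0,0)→(s0,1,left)
state=s0 head=-2 tape=[0]10000
After 4 steps: state s0, head at -2, tape 010000.

state s0, head at -2, tape 010000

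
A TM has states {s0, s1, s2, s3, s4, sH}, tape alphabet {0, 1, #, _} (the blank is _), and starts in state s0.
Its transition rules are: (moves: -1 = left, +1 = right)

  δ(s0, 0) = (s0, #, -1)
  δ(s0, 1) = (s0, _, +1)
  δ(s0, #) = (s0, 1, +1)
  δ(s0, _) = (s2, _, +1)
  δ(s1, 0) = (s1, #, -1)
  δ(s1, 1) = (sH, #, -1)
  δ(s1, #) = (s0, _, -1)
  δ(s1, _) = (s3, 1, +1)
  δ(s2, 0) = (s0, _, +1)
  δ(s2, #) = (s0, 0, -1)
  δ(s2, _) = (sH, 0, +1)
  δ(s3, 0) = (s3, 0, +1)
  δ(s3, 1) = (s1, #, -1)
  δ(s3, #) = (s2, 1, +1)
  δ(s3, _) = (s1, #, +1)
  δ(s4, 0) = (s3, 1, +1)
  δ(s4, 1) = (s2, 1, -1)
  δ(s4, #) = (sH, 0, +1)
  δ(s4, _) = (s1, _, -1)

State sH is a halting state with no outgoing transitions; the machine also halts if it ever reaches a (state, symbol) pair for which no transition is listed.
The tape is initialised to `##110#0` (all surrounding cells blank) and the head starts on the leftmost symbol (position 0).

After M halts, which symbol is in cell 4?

_

s0 | [#]#110#0___   read # → write 1, move +1, go to s0
s0 | 1[#]110#0___   read # → write 1, move +1, go to s0
s0 | 11[1]10#0___   read 1 → write _, move +1, go to s0
s0 | 11_[1]0#0___   read 1 → write _, move +1, go to s0
s0 | 11__[0]#0___   read 0 → write #, move -1, go to s0
s0 | 11_[_]##0___   read _ → write _, move +1, go to s2
s2 | 11__[#]#0___   read # → write 0, move -1, go to s0
s0 | 11_[_]0#0___   read _ → write _, move +1, go to s2
s2 | 11__[0]#0___   read 0 → write _, move +1, go to s0
s0 | 11___[#]0___   read # → write 1, move +1, go to s0
s0 | 11___1[0]___   read 0 → write #, move -1, go to s0
s0 | 11___[1]#___   read 1 → write _, move +1, go to s0
s0 | 11____[#]___   read # → write 1, move +1, go to s0
s0 | 11____1[_]__   read _ → write _, move +1, go to s2
s2 | 11____1_[_]_   read _ → write 0, move +1, go to sH
sH | 11____1_0[_]
Cell 4 holds _ when M halts.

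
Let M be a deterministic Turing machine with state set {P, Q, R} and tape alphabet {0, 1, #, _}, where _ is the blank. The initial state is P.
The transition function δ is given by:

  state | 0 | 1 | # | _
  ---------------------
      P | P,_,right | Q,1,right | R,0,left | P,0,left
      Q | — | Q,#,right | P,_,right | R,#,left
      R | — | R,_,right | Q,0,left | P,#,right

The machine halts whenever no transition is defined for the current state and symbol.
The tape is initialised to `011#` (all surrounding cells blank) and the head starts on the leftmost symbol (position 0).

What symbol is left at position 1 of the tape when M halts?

P | [0]11#_   read 0 → write _, move right, go to P
P | _[1]1#_   read 1 → write 1, move right, go to Q
Q | _1[1]#_   read 1 → write #, move right, go to Q
Q | _1#[#]_   read # → write _, move right, go to P
P | _1#_[_]   read _ → write 0, move left, go to P
P | _1#[_]0   read _ → write 0, move left, go to P
P | _1[#]00   read # → write 0, move left, go to R
R | _[1]000   read 1 → write _, move right, go to R
R | __[0]00
Cell 1 holds _ when M halts.

_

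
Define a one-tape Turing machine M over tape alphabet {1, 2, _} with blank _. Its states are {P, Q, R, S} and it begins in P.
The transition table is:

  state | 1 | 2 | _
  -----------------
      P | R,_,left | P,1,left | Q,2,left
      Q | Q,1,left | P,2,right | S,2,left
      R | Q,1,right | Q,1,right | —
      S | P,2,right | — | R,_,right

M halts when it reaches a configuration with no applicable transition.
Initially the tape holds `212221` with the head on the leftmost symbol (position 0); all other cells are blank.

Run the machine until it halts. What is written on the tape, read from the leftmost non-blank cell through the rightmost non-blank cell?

1112221

state=P head=0 tape=___[2]12221   (P,2)→(P,1,left)
state=P head=-1 tape=__[_]112221   (P,_)→(Q,2,left)
state=Q head=-2 tape=_[_]2112221   (Q,_)→(S,2,left)
state=S head=-3 tape=[_]22112221   (S,_)→(R,_,right)
state=R head=-2 tape=_[2]2112221   (R,2)→(Q,1,right)
state=Q head=-1 tape=_1[2]112221   (Q,2)→(P,2,right)
state=P head=0 tape=_12[1]12221   (P,1)→(R,_,left)
state=R head=-1 tape=_1[2]_12221   (R,2)→(Q,1,right)
state=Q head=0 tape=_11[_]12221   (Q,_)→(S,2,left)
state=S head=-1 tape=_1[1]212221   (S,1)→(P,2,right)
state=P head=0 tape=_12[2]12221   (P,2)→(P,1,left)
state=P head=-1 tape=_1[2]112221   (P,2)→(P,1,left)
state=P head=-2 tape=_[1]1112221   (P,1)→(R,_,left)
state=R head=-3 tape=[_]_1112221
The non-blank tape span at halt is 1112221.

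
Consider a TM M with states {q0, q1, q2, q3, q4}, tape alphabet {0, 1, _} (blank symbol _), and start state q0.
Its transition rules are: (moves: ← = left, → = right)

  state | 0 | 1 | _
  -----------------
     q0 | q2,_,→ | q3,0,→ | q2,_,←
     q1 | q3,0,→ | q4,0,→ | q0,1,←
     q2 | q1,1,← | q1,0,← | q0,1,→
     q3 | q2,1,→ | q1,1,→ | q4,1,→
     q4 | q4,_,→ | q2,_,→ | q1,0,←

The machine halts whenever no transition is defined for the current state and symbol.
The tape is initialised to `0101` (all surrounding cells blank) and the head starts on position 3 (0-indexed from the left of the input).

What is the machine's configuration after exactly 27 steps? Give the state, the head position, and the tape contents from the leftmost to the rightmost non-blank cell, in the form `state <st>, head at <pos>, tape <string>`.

state q1, head at 4, tape 0010_01

state=q0 head=3 tape=010[1]___   (q0,1)→(q3,0,→)
state=q3 head=4 tape=0100[_]__   (q3,_)→(q4,1,→)
state=q4 head=5 tape=01001[_]_   (q4,_)→(q1,0,←)
state=q1 head=4 tape=0100[1]0_   (q1,1)→(q4,0,→)
state=q4 head=5 tape=01000[0]_   (q4,0)→(q4,_,→)
state=q4 head=6 tape=01000_[_]   (q4,_)→(q1,0,←)
state=q1 head=5 tape=01000[_]0   (q1,_)→(q0,1,←)
state=q0 head=4 tape=0100[0]10   (q0,0)→(q2,_,→)
state=q2 head=5 tape=0100_[1]0   (q2,1)→(q1,0,←)
state=q1 head=4 tape=0100[_]00   (q1,_)→(q0,1,←)
state=q0 head=3 tape=010[0]100   (q0,0)→(q2,_,→)
state=q2 head=4 tape=010_[1]00   (q2,1)→(q1,0,←)
state=q1 head=3 tape=010[_]000   (q1,_)→(q0,1,←)
state=q0 head=2 tape=01[0]1000   (q0,0)→(q2,_,→)
state=q2 head=3 tape=01_[1]000   (q2,1)→(q1,0,←)
state=q1 head=2 tape=01[_]0000   (q1,_)→(q0,1,←)
state=q0 head=1 tape=0[1]10000   (q0,1)→(q3,0,→)
state=q3 head=2 tape=00[1]0000   (q3,1)→(q1,1,→)
state=q1 head=3 tape=001[0]000   (q1,0)→(q3,0,→)
state=q3 head=4 tape=0010[0]00   (q3,0)→(q2,1,→)
state=q2 head=5 tape=00101[0]0   (q2,0)→(q1,1,←)
state=q1 head=4 tape=0010[1]10   (q1,1)→(q4,0,→)
state=q4 head=5 tape=00100[1]0   (q4,1)→(q2,_,→)
state=q2 head=6 tape=00100_[0]   (q2,0)→(q1,1,←)
state=q1 head=5 tape=00100[_]1   (q1,_)→(q0,1,←)
state=q0 head=4 tape=0010[0]11   (q0,0)→(q2,_,→)
state=q2 head=5 tape=0010_[1]1   (q2,1)→(q1,0,←)
state=q1 head=4 tape=0010[_]01
After 27 steps: state q1, head at 4, tape 0010_01.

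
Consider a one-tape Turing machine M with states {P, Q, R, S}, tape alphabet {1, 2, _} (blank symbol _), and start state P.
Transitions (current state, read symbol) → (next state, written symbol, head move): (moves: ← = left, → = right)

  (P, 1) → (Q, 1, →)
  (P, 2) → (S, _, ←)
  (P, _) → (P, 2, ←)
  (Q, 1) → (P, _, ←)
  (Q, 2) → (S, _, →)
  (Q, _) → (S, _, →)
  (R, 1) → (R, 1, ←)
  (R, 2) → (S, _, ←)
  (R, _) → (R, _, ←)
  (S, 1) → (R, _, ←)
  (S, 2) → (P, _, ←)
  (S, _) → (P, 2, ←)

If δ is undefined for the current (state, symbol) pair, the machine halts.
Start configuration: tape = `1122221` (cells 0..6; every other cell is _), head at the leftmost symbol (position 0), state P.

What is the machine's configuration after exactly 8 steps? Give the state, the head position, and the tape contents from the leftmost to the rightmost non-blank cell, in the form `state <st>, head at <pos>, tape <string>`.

state=P head=0 tape=[1]122221   (P,1)→(Q,1,→)
state=Q head=1 tape=1[1]22221   (Q,1)→(P,_,←)
state=P head=0 tape=[1]_22221   (P,1)→(Q,1,→)
state=Q head=1 tape=1[_]22221   (Q,_)→(S,_,→)
state=S head=2 tape=1_[2]2221   (S,2)→(P,_,←)
state=P head=1 tape=1[_]_2221   (P,_)→(P,2,←)
state=P head=0 tape=[1]2_2221   (P,1)→(Q,1,→)
state=Q head=1 tape=1[2]_2221   (Q,2)→(S,_,→)
state=S head=2 tape=1_[_]2221
After 8 steps: state S, head at 2, tape 1__2221.

state S, head at 2, tape 1__2221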